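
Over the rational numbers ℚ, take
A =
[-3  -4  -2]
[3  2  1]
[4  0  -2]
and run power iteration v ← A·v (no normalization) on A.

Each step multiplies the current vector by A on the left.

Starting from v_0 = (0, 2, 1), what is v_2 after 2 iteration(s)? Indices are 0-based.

v_2 = (14, -22, -36)

v_0 = (0, 2, 1).
v_1 = A·v_0 = (-10, 5, -2).
v_2 = A·v_1 = (14, -22, -36).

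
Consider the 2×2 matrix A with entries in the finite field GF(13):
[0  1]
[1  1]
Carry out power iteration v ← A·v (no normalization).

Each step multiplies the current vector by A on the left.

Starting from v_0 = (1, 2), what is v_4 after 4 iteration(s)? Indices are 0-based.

v_0 = (1, 2).
v_1 = A·v_0 = (2, 3).
v_2 = A·v_1 = (3, 5).
v_3 = A·v_2 = (5, 8).
v_4 = A·v_3 = (8, 0).

v_4 = (8, 0)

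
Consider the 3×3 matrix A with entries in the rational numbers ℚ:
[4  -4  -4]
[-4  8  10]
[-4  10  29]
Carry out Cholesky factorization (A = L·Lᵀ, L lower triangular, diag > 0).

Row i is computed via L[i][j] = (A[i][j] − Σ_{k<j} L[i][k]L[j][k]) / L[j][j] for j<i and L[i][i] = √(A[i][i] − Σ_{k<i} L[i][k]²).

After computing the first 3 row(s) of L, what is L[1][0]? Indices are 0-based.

Step 1: L[0][0] = √(4) = 2.
  L[1][0] = (-4) / L[0][0] = -2.
Step 2: L[1][1] = √(4) = 2.
  L[2][0] = (-4) / L[0][0] = -2.
  L[2][1] = (6) / L[1][1] = 3.
Step 3: L[2][2] = √(16) = 4.

L[1][0] = -2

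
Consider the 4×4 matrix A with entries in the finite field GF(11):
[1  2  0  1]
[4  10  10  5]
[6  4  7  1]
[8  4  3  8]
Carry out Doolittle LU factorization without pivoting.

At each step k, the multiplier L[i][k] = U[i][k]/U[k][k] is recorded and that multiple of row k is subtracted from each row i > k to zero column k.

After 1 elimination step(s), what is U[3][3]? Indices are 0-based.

[col 0] pivot 1
  R1 -= 4*R0 → (0, 2, 10, 1)  (L[1][0] := 4)
  R2 -= 6*R0 → (0, 3, 7, 6)  (L[2][0] := 6)
  R3 -= 8*R0 → (0, 10, 3, 0)  (L[3][0] := 8)

U[3][3] = 0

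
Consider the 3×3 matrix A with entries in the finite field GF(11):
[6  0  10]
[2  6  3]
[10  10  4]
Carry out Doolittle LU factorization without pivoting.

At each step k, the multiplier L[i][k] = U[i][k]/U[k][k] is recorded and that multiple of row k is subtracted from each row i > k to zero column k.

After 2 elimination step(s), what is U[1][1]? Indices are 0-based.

[col 0] pivot 6
  R1 -= 4*R0 → (0, 6, 7)  (L[1][0] := 4)
  R2 -= 9*R0 → (0, 10, 2)  (L[2][0] := 9)
[col 1] pivot 6
  R2 -= 9*R1 → (0, 0, 5)  (L[2][1] := 9)

U[1][1] = 6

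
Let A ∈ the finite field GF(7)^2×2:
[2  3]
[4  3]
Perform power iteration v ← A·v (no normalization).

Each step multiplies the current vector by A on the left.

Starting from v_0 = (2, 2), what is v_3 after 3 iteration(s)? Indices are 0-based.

v_0 = (2, 2).
v_1 = A·v_0 = (3, 0).
v_2 = A·v_1 = (6, 5).
v_3 = A·v_2 = (6, 4).

v_3 = (6, 4)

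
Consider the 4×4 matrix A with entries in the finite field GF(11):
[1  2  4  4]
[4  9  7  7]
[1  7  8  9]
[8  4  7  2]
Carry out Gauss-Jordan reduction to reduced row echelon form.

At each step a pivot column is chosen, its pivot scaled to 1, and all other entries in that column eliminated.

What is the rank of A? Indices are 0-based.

rank = 4

[1] R0 /= 1  ⇒  (1, 2, 4, 4)
     R1 -= 4·R0  ⇒  (0, 1, 2, 2)
     R2 -= 1·R0  ⇒  (0, 5, 4, 5)
     R3 -= 8·R0  ⇒  (0, 10, 8, 3)
[2] R1 /= 1  ⇒  (0, 1, 2, 2)
     R0 -= 2·R1  ⇒  (1, 0, 0, 0)
     R2 -= 5·R1  ⇒  (0, 0, 5, 6)
     R3 -= 10·R1  ⇒  (0, 0, 10, 5)
[3] R2 /= 5  ⇒  (0, 0, 1, 10)
     R1 -= 2·R2  ⇒  (0, 1, 0, 4)
     R3 -= 10·R2  ⇒  (0, 0, 0, 4)
[4] R3 /= 4  ⇒  (0, 0, 0, 1)
     R1 -= 4·R3  ⇒  (0, 1, 0, 0)
     R2 -= 10·R3  ⇒  (0, 0, 1, 0)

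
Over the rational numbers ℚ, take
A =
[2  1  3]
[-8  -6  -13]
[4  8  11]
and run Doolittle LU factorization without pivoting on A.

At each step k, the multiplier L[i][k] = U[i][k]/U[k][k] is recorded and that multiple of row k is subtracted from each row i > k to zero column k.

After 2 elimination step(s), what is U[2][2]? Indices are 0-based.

Step 1: pivot at (0,0) is 2.
  row1 ← row1 − (-4)·row0  ⇒  L[1][0]=-4, U row1=(0, -2, -1)
  row2 ← row2 − (2)·row0  ⇒  L[2][0]=2, U row2=(0, 6, 5)
Step 2: pivot at (1,1) is -2.
  row2 ← row2 − (-3)·row1  ⇒  L[2][1]=-3, U row2=(0, 0, 2)

U[2][2] = 2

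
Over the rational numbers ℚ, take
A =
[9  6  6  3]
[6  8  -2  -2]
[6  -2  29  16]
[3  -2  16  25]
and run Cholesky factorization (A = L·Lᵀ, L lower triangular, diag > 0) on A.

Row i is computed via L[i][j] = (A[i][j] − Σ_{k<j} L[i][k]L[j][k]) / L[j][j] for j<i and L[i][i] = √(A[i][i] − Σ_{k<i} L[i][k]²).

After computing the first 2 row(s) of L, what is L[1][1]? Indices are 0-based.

Step 1: L[0][0] = √(9) = 3.
  L[1][0] = (6) / L[0][0] = 2.
Step 2: L[1][1] = √(4) = 2.

L[1][1] = 2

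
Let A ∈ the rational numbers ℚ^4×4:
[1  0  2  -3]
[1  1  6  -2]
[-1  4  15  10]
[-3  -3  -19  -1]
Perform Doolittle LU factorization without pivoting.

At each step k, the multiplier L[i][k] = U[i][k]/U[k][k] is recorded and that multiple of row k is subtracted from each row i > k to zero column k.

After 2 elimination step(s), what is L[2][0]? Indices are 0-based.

L[2][0] = -1

[col 0] pivot 1
  R1 -= 1*R0 → (0, 1, 4, 1)  (L[1][0] := 1)
  R2 -= -1*R0 → (0, 4, 17, 7)  (L[2][0] := -1)
  R3 -= -3*R0 → (0, -3, -13, -10)  (L[3][0] := -3)
[col 1] pivot 1
  R2 -= 4*R1 → (0, 0, 1, 3)  (L[2][1] := 4)
  R3 -= -3*R1 → (0, 0, -1, -7)  (L[3][1] := -3)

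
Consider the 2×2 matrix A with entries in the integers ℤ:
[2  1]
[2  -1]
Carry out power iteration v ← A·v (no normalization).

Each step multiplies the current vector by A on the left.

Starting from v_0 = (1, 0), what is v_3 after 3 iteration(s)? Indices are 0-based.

v_0 = (1, 0).
v_1 = A·v_0 = (2, 2).
v_2 = A·v_1 = (6, 2).
v_3 = A·v_2 = (14, 10).

v_3 = (14, 10)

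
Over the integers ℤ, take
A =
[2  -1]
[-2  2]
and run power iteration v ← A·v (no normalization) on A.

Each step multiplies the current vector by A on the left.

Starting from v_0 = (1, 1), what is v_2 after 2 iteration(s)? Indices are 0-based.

v_0 = (1, 1).
v_1 = A·v_0 = (1, 0).
v_2 = A·v_1 = (2, -2).

v_2 = (2, -2)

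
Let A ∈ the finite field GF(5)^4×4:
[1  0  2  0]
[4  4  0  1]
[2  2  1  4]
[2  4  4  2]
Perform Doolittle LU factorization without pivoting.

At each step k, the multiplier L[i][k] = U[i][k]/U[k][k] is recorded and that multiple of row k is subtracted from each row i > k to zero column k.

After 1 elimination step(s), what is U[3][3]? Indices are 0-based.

Step 1: pivot at (0,0) is 1.
  row1 ← row1 − (4)·row0  ⇒  L[1][0]=4, U row1=(0, 4, 2, 1)
  row2 ← row2 − (2)·row0  ⇒  L[2][0]=2, U row2=(0, 2, 2, 4)
  row3 ← row3 − (2)·row0  ⇒  L[3][0]=2, U row3=(0, 4, 0, 2)

U[3][3] = 2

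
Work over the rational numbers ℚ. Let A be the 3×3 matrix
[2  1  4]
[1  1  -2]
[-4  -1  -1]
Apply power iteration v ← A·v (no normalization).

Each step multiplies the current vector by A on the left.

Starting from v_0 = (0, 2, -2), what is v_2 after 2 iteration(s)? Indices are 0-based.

v_2 = (-6, 0, 18)

v_0 = (0, 2, -2).
v_1 = A·v_0 = (-6, 6, 0).
v_2 = A·v_1 = (-6, 0, 18).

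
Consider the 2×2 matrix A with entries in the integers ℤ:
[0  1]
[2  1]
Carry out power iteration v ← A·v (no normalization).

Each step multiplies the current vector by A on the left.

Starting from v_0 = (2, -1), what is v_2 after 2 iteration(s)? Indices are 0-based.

v_2 = (3, 1)

v_0 = (2, -1).
v_1 = A·v_0 = (-1, 3).
v_2 = A·v_1 = (3, 1).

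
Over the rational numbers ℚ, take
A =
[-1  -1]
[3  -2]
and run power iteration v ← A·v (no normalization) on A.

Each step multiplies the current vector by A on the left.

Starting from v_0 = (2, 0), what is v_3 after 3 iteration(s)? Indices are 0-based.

v_3 = (22, 24)

v_0 = (2, 0).
v_1 = A·v_0 = (-2, 6).
v_2 = A·v_1 = (-4, -18).
v_3 = A·v_2 = (22, 24).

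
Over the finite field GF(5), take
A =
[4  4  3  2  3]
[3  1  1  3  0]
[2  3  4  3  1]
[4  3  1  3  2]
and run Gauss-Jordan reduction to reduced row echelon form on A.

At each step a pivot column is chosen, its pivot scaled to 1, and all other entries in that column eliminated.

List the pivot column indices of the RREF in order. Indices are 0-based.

step 1: normalize row 0 (÷4) = (1, 1, 2, 3, 2)
  row 1: subtract 3×row0 = (0, 3, 0, 4, 4)
  row 2: subtract 2×row0 = (0, 1, 0, 2, 2)
  row 3: subtract 4×row0 = (0, 4, 3, 1, 4)
step 2: normalize row 1 (÷3) = (0, 1, 0, 3, 3)
  row 0: subtract 1×row1 = (1, 0, 2, 0, 4)
  row 2: subtract 1×row1 = (0, 0, 0, 4, 4)
  row 3: subtract 4×row1 = (0, 0, 3, 4, 2)
step 3: exchange rows 2,3
step 3: normalize row 2 (÷3) = (0, 0, 1, 3, 4)
  row 0: subtract 2×row2 = (1, 0, 0, 4, 1)
step 4: normalize row 3 (÷4) = (0, 0, 0, 1, 1)
  row 0: subtract 4×row3 = (1, 0, 0, 0, 2)
  row 1: subtract 3×row3 = (0, 1, 0, 0, 0)
  row 2: subtract 3×row3 = (0, 0, 1, 0, 1)

pivot columns: 0, 1, 2, 3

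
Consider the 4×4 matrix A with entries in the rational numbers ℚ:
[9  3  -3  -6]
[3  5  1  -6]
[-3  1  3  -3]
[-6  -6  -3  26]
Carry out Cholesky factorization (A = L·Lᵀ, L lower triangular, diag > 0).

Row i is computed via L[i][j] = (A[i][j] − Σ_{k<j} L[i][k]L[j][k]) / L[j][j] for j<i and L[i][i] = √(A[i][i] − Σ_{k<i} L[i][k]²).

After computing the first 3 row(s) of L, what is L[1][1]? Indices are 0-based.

L[1][1] = 2

Step 1: L[0][0] = √(9) = 3.
  L[1][0] = (3) / L[0][0] = 1.
Step 2: L[1][1] = √(4) = 2.
  L[2][0] = (-3) / L[0][0] = -1.
  L[2][1] = (2) / L[1][1] = 1.
Step 3: L[2][2] = √(1) = 1.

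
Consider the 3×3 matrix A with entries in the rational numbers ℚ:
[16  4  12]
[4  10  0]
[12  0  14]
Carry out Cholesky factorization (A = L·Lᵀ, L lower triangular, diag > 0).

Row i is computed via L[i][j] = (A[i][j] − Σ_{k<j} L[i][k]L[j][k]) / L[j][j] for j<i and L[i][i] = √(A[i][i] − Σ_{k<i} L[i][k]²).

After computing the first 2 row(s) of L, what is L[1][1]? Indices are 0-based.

Step 1: L[0][0] = √(16) = 4.
  L[1][0] = (4) / L[0][0] = 1.
Step 2: L[1][1] = √(9) = 3.

L[1][1] = 3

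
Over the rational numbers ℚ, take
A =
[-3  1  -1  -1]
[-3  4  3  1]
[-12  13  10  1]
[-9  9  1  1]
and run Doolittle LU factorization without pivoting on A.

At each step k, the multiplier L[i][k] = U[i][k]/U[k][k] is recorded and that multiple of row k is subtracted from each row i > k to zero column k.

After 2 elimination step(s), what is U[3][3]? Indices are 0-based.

U[3][3] = 0

k=0: U[0][0]=-3
  eliminate (1,0): mult=1, new row 1: (0, 3, 4, 2); set L[1][0]=1
  eliminate (2,0): mult=4, new row 2: (0, 9, 14, 5); set L[2][0]=4
  eliminate (3,0): mult=3, new row 3: (0, 6, 4, 4); set L[3][0]=3
k=1: U[1][1]=3
  eliminate (2,1): mult=3, new row 2: (0, 0, 2, -1); set L[2][1]=3
  eliminate (3,1): mult=2, new row 3: (0, 0, -4, 0); set L[3][1]=2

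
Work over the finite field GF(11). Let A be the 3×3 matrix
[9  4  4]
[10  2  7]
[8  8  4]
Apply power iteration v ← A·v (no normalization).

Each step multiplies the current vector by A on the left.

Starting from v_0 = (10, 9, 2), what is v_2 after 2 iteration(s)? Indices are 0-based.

v_0 = (10, 9, 2).
v_1 = A·v_0 = (2, 0, 6).
v_2 = A·v_1 = (9, 7, 7).

v_2 = (9, 7, 7)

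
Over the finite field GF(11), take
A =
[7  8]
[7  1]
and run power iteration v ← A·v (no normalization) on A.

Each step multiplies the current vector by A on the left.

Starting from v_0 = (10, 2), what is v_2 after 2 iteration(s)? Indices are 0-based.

v_0 = (10, 2).
v_1 = A·v_0 = (9, 6).
v_2 = A·v_1 = (1, 3).

v_2 = (1, 3)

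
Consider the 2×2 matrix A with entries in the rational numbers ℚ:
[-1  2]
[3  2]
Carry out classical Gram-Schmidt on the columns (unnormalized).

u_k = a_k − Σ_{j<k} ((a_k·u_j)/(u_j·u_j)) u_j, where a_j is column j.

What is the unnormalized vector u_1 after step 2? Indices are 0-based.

Step 1: u_0 = a_0 = (-1, 3).
Step 2: u_1 = a_1 − (2/5)·u_0 = (12/5, 4/5).

u_1 = (12/5, 4/5)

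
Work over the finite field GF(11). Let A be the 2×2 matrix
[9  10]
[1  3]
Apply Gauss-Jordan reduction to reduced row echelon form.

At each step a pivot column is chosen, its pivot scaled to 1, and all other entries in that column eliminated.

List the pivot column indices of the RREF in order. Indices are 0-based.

pivot columns: 0, 1

[1] R0 /= 9  ⇒  (1, 6)
     R1 -= 1·R0  ⇒  (0, 8)
[2] R1 /= 8  ⇒  (0, 1)
     R0 -= 6·R1  ⇒  (1, 0)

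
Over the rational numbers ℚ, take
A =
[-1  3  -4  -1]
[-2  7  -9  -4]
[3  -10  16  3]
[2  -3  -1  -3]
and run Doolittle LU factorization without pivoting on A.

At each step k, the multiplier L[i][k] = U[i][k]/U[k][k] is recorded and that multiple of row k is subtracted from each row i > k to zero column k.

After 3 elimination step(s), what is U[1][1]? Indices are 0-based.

U[1][1] = 1

Step 1: pivot at (0,0) is -1.
  row1 ← row1 − (2)·row0  ⇒  L[1][0]=2, U row1=(0, 1, -1, -2)
  row2 ← row2 − (-3)·row0  ⇒  L[2][0]=-3, U row2=(0, -1, 4, 0)
  row3 ← row3 − (-2)·row0  ⇒  L[3][0]=-2, U row3=(0, 3, -9, -5)
Step 2: pivot at (1,1) is 1.
  row2 ← row2 − (-1)·row1  ⇒  L[2][1]=-1, U row2=(0, 0, 3, -2)
  row3 ← row3 − (3)·row1  ⇒  L[3][1]=3, U row3=(0, 0, -6, 1)
Step 3: pivot at (2,2) is 3.
  row3 ← row3 − (-2)·row2  ⇒  L[3][2]=-2, U row3=(0, 0, 0, -3)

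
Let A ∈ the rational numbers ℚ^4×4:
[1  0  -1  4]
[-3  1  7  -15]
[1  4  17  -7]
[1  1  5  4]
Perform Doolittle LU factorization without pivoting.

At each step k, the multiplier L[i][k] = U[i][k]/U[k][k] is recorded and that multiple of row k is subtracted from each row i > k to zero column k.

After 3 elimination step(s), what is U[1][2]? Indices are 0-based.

[col 0] pivot 1
  R1 -= -3*R0 → (0, 1, 4, -3)  (L[1][0] := -3)
  R2 -= 1*R0 → (0, 4, 18, -11)  (L[2][0] := 1)
  R3 -= 1*R0 → (0, 1, 6, 0)  (L[3][0] := 1)
[col 1] pivot 1
  R2 -= 4*R1 → (0, 0, 2, 1)  (L[2][1] := 4)
  R3 -= 1*R1 → (0, 0, 2, 3)  (L[3][1] := 1)
[col 2] pivot 2
  R3 -= 1*R2 → (0, 0, 0, 2)  (L[3][2] := 1)

U[1][2] = 4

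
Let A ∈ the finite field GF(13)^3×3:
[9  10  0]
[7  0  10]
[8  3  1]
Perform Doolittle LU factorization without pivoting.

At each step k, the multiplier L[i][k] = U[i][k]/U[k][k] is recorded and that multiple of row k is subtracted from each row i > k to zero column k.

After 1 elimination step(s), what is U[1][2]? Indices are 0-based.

U[1][2] = 10

[col 0] pivot 9
  R1 -= 8*R0 → (0, 11, 10)  (L[1][0] := 8)
  R2 -= 11*R0 → (0, 10, 1)  (L[2][0] := 11)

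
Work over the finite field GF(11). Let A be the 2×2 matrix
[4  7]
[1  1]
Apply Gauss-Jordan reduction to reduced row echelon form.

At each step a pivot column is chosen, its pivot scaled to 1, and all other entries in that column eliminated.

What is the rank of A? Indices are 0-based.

[1] R0 /= 4  ⇒  (1, 10)
     R1 -= 1·R0  ⇒  (0, 2)
[2] R1 /= 2  ⇒  (0, 1)
     R0 -= 10·R1  ⇒  (1, 0)

rank = 2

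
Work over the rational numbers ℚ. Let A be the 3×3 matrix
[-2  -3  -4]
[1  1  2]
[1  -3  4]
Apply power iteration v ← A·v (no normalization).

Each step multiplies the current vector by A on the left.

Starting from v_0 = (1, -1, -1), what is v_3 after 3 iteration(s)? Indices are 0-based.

v_0 = (1, -1, -1).
v_1 = A·v_0 = (5, -2, 0).
v_2 = A·v_1 = (-4, 3, 11).
v_3 = A·v_2 = (-45, 21, 31).

v_3 = (-45, 21, 31)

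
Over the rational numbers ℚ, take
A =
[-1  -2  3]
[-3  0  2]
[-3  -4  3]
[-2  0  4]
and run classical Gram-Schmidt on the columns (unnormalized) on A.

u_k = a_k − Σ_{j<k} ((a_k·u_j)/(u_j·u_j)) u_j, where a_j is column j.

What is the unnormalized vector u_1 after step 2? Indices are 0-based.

Step 1: u_0 = a_0 = (-1, -3, -3, -2).
Step 2: u_1 = a_1 − (14/23)·u_0 = (-32/23, 42/23, -50/23, 28/23).

u_1 = (-32/23, 42/23, -50/23, 28/23)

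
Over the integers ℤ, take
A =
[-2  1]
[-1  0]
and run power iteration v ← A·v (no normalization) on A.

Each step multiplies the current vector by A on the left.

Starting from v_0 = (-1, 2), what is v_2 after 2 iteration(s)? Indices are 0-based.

v_0 = (-1, 2).
v_1 = A·v_0 = (4, 1).
v_2 = A·v_1 = (-7, -4).

v_2 = (-7, -4)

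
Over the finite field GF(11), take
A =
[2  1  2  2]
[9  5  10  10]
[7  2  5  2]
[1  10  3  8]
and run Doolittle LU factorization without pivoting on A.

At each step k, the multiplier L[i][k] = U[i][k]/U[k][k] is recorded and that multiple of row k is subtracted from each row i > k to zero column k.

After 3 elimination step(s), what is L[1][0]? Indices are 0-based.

L[1][0] = 10

Step 1: pivot at (0,0) is 2.
  row1 ← row1 − (10)·row0  ⇒  L[1][0]=10, U row1=(0, 6, 1, 1)
  row2 ← row2 − (9)·row0  ⇒  L[2][0]=9, U row2=(0, 4, 9, 6)
  row3 ← row3 − (6)·row0  ⇒  L[3][0]=6, U row3=(0, 4, 2, 7)
Step 2: pivot at (1,1) is 6.
  row2 ← row2 − (8)·row1  ⇒  L[2][1]=8, U row2=(0, 0, 1, 9)
  row3 ← row3 − (8)·row1  ⇒  L[3][1]=8, U row3=(0, 0, 5, 10)
Step 3: pivot at (2,2) is 1.
  row3 ← row3 − (5)·row2  ⇒  L[3][2]=5, U row3=(0, 0, 0, 9)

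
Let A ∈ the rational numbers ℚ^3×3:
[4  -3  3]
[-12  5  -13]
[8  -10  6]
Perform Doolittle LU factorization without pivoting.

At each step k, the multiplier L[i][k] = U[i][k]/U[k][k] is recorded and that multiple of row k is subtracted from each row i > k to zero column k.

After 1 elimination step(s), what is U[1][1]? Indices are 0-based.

U[1][1] = -4

[col 0] pivot 4
  R1 -= -3*R0 → (0, -4, -4)  (L[1][0] := -3)
  R2 -= 2*R0 → (0, -4, 0)  (L[2][0] := 2)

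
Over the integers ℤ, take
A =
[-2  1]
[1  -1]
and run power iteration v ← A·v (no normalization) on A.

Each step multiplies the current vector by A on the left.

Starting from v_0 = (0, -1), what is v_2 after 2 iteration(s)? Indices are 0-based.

v_0 = (0, -1).
v_1 = A·v_0 = (-1, 1).
v_2 = A·v_1 = (3, -2).

v_2 = (3, -2)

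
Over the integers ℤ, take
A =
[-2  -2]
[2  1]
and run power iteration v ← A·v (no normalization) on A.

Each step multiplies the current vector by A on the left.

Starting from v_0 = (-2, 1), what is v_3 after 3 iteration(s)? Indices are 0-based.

v_3 = (-6, 5)

v_0 = (-2, 1).
v_1 = A·v_0 = (2, -3).
v_2 = A·v_1 = (2, 1).
v_3 = A·v_2 = (-6, 5).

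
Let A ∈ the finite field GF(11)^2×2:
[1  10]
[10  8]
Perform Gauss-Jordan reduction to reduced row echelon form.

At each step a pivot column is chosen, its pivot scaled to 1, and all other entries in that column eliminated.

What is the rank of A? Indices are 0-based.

[1] R0 /= 1  ⇒  (1, 10)
     R1 -= 10·R0  ⇒  (0, 7)
[2] R1 /= 7  ⇒  (0, 1)
     R0 -= 10·R1  ⇒  (1, 0)

rank = 2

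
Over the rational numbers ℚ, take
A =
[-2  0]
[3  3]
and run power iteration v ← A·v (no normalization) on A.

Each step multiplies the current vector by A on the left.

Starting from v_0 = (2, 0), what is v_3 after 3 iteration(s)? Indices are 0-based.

v_0 = (2, 0).
v_1 = A·v_0 = (-4, 6).
v_2 = A·v_1 = (8, 6).
v_3 = A·v_2 = (-16, 42).

v_3 = (-16, 42)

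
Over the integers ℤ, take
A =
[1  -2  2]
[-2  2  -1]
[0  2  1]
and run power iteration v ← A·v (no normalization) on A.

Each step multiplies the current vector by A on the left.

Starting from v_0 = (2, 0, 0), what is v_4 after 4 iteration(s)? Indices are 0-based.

v_4 = (26, -76, -104)

v_0 = (2, 0, 0).
v_1 = A·v_0 = (2, -4, 0).
v_2 = A·v_1 = (10, -12, -8).
v_3 = A·v_2 = (18, -36, -32).
v_4 = A·v_3 = (26, -76, -104).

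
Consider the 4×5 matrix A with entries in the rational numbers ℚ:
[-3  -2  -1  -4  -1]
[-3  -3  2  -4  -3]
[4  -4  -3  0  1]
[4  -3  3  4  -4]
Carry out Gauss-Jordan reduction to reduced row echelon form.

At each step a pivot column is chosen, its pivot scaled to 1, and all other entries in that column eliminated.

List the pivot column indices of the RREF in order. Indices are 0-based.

pivot columns: 0, 1, 2, 3

step 1: normalize row 0 (÷-3) = (1, 2/3, 1/3, 4/3, 1/3)
  row 1: subtract -3×row0 = (0, -1, 3, 0, -2)
  row 2: subtract 4×row0 = (0, -20/3, -13/3, -16/3, -1/3)
  row 3: subtract 4×row0 = (0, -17/3, 5/3, -4/3, -16/3)
step 2: normalize row 1 (÷-1) = (0, 1, -3, 0, 2)
  row 0: subtract 2/3×row1 = (1, 0, 7/3, 4/3, -1)
  row 2: subtract -20/3×row1 = (0, 0, -73/3, -16/3, 13)
  row 3: subtract -17/3×row1 = (0, 0, -46/3, -4/3, 6)
step 3: normalize row 2 (÷-73/3) = (0, 0, 1, 16/73, -39/73)
  row 0: subtract 7/3×row2 = (1, 0, 0, 60/73, 18/73)
  row 1: subtract -3×row2 = (0, 1, 0, 48/73, 29/73)
  row 3: subtract -46/3×row2 = (0, 0, 0, 148/73, -160/73)
step 4: normalize row 3 (÷148/73) = (0, 0, 0, 1, -40/37)
  row 0: subtract 60/73×row3 = (1, 0, 0, 0, 42/37)
  row 1: subtract 48/73×row3 = (0, 1, 0, 0, 41/37)
  row 2: subtract 16/73×row3 = (0, 0, 1, 0, -11/37)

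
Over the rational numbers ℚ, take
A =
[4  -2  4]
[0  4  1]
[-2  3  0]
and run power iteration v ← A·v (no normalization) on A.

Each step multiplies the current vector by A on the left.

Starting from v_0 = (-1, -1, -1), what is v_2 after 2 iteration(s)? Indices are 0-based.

v_2 = (-18, -21, -3)

v_0 = (-1, -1, -1).
v_1 = A·v_0 = (-6, -5, -1).
v_2 = A·v_1 = (-18, -21, -3).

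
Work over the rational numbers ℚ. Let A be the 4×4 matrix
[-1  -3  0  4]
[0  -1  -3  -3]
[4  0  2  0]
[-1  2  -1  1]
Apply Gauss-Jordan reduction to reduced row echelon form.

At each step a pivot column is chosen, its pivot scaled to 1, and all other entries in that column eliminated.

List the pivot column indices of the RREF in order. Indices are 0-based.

pivot columns: 0, 1, 2, 3

pivot(0,0)=-1: scale R0 → (1, 3, 0, -4)
  clear (2,0): R2 −= (4)R0 → (0, -12, 2, 16)
  clear (3,0): R3 −= (-1)R0 → (0, 5, -1, -3)
pivot(1,1)=-1: scale R1 → (0, 1, 3, 3)
  clear (0,1): R0 −= (3)R1 → (1, 0, -9, -13)
  clear (2,1): R2 −= (-12)R1 → (0, 0, 38, 52)
  clear (3,1): R3 −= (5)R1 → (0, 0, -16, -18)
pivot(2,2)=38: scale R2 → (0, 0, 1, 26/19)
  clear (0,2): R0 −= (-9)R2 → (1, 0, 0, -13/19)
  clear (1,2): R1 −= (3)R2 → (0, 1, 0, -21/19)
  clear (3,2): R3 −= (-16)R2 → (0, 0, 0, 74/19)
pivot(3,3)=74/19: scale R3 → (0, 0, 0, 1)
  clear (0,3): R0 −= (-13/19)R3 → (1, 0, 0, 0)
  clear (1,3): R1 −= (-21/19)R3 → (0, 1, 0, 0)
  clear (2,3): R2 −= (26/19)R3 → (0, 0, 1, 0)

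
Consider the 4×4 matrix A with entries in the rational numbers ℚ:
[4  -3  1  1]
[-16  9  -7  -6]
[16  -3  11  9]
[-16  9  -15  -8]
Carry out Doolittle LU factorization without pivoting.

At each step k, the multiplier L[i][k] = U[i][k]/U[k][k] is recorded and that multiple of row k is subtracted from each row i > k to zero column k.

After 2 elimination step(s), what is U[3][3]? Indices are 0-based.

k=0: U[0][0]=4
  eliminate (1,0): mult=-4, new row 1: (0, -3, -3, -2); set L[1][0]=-4
  eliminate (2,0): mult=4, new row 2: (0, 9, 7, 5); set L[2][0]=4
  eliminate (3,0): mult=-4, new row 3: (0, -3, -11, -4); set L[3][0]=-4
k=1: U[1][1]=-3
  eliminate (2,1): mult=-3, new row 2: (0, 0, -2, -1); set L[2][1]=-3
  eliminate (3,1): mult=1, new row 3: (0, 0, -8, -2); set L[3][1]=1

U[3][3] = -2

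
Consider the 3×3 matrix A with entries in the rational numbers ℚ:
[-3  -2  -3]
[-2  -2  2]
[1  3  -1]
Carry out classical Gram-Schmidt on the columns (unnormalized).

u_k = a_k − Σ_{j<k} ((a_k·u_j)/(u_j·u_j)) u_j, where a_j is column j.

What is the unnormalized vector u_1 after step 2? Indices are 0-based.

u_1 = (11/14, -1/7, 29/14)

Step 1: u_0 = a_0 = (-3, -2, 1).
Step 2: u_1 = a_1 − (13/14)·u_0 = (11/14, -1/7, 29/14).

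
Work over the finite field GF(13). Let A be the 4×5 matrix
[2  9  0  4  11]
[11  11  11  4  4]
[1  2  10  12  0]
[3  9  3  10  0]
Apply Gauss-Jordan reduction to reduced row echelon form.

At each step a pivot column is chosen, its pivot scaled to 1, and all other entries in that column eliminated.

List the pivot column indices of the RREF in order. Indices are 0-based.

pivot columns: 0, 1, 2, 3

pivot(0,0)=2: scale R0 → (1, 11, 0, 2, 12)
  clear (1,0): R1 −= (11)R0 → (0, 7, 11, 8, 2)
  clear (2,0): R2 −= (1)R0 → (0, 4, 10, 10, 1)
  clear (3,0): R3 −= (3)R0 → (0, 2, 3, 4, 3)
pivot(1,1)=7: scale R1 → (0, 1, 9, 3, 4)
  clear (0,1): R0 −= (11)R1 → (1, 0, 5, 8, 7)
  clear (2,1): R2 −= (4)R1 → (0, 0, 0, 11, 11)
  clear (3,1): R3 −= (2)R1 → (0, 0, 11, 11, 8)
pivot(2,2): swap R2↔R3
pivot(2,2)=11: scale R2 → (0, 0, 1, 1, 9)
  clear (0,2): R0 −= (5)R2 → (1, 0, 0, 3, 1)
  clear (1,2): R1 −= (9)R2 → (0, 1, 0, 7, 1)
pivot(3,3)=11: scale R3 → (0, 0, 0, 1, 1)
  clear (0,3): R0 −= (3)R3 → (1, 0, 0, 0, 11)
  clear (1,3): R1 −= (7)R3 → (0, 1, 0, 0, 7)
  clear (2,3): R2 −= (1)R3 → (0, 0, 1, 0, 8)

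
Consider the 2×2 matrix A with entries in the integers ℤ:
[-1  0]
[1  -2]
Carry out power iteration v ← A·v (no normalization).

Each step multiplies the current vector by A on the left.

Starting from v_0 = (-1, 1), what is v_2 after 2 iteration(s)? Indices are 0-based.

v_2 = (-1, 7)

v_0 = (-1, 1).
v_1 = A·v_0 = (1, -3).
v_2 = A·v_1 = (-1, 7).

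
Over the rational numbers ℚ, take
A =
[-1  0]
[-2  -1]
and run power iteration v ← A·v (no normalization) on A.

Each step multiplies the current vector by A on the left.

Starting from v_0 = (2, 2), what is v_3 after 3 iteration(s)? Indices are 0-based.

v_3 = (-2, -14)

v_0 = (2, 2).
v_1 = A·v_0 = (-2, -6).
v_2 = A·v_1 = (2, 10).
v_3 = A·v_2 = (-2, -14).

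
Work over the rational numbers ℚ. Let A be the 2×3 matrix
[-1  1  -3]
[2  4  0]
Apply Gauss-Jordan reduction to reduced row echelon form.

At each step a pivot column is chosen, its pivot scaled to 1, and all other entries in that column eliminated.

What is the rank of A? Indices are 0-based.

rank = 2

step 1: normalize row 0 (÷-1) = (1, -1, 3)
  row 1: subtract 2×row0 = (0, 6, -6)
step 2: normalize row 1 (÷6) = (0, 1, -1)
  row 0: subtract -1×row1 = (1, 0, 2)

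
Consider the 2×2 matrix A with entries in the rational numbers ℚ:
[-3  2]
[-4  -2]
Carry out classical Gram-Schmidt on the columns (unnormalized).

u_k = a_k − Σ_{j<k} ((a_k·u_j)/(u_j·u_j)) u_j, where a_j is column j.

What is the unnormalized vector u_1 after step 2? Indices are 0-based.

Step 1: u_0 = a_0 = (-3, -4).
Step 2: u_1 = a_1 − (2/25)·u_0 = (56/25, -42/25).

u_1 = (56/25, -42/25)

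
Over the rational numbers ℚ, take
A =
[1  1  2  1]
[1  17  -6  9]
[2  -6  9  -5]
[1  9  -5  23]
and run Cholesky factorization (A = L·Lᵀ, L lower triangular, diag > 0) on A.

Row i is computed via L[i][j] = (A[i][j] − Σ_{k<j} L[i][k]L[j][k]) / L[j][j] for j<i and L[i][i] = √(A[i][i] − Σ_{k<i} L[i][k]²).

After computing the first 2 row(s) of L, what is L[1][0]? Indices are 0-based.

L[1][0] = 1

Step 1: L[0][0] = √(1) = 1.
  L[1][0] = (1) / L[0][0] = 1.
Step 2: L[1][1] = √(16) = 4.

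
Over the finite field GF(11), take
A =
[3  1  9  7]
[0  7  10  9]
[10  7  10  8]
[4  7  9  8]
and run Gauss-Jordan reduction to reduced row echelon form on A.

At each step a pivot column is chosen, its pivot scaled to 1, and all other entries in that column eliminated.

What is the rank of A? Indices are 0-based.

pivot(0,0)=3: scale R0 → (1, 4, 3, 6)
  clear (2,0): R2 −= (10)R0 → (0, 0, 2, 3)
  clear (3,0): R3 −= (4)R0 → (0, 2, 8, 6)
pivot(1,1)=7: scale R1 → (0, 1, 3, 6)
  clear (0,1): R0 −= (4)R1 → (1, 0, 2, 4)
  clear (3,1): R3 −= (2)R1 → (0, 0, 2, 5)
pivot(2,2)=2: scale R2 → (0, 0, 1, 7)
  clear (0,2): R0 −= (2)R2 → (1, 0, 0, 1)
  clear (1,2): R1 −= (3)R2 → (0, 1, 0, 7)
  clear (3,2): R3 −= (2)R2 → (0, 0, 0, 2)
pivot(3,3)=2: scale R3 → (0, 0, 0, 1)
  clear (0,3): R0 −= (1)R3 → (1, 0, 0, 0)
  clear (1,3): R1 −= (7)R3 → (0, 1, 0, 0)
  clear (2,3): R2 −= (7)R3 → (0, 0, 1, 0)

rank = 4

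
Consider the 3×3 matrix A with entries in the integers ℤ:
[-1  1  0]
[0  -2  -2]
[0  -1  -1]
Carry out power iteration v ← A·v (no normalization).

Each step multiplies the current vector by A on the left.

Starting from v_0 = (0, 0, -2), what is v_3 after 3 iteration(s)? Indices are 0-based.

v_0 = (0, 0, -2).
v_1 = A·v_0 = (0, 4, 2).
v_2 = A·v_1 = (4, -12, -6).
v_3 = A·v_2 = (-16, 36, 18).

v_3 = (-16, 36, 18)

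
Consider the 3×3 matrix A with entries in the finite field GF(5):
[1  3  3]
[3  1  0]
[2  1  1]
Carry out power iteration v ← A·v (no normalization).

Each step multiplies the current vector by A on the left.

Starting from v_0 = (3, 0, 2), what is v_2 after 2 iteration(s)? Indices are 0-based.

v_0 = (3, 0, 2).
v_1 = A·v_0 = (4, 4, 3).
v_2 = A·v_1 = (0, 1, 0).

v_2 = (0, 1, 0)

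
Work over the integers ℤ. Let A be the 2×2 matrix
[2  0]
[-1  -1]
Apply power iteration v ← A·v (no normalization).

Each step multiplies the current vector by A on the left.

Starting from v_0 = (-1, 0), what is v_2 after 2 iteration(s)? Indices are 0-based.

v_0 = (-1, 0).
v_1 = A·v_0 = (-2, 1).
v_2 = A·v_1 = (-4, 1).

v_2 = (-4, 1)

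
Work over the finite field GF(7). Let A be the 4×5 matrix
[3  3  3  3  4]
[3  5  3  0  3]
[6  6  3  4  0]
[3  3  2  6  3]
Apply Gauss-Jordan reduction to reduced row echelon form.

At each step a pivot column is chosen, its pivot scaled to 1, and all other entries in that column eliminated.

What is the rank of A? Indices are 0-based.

step 1: normalize row 0 (÷3) = (1, 1, 1, 1, 6)
  row 1: subtract 3×row0 = (0, 2, 0, 4, 6)
  row 2: subtract 6×row0 = (0, 0, 4, 5, 6)
  row 3: subtract 3×row0 = (0, 0, 6, 3, 6)
step 2: normalize row 1 (÷2) = (0, 1, 0, 2, 3)
  row 0: subtract 1×row1 = (1, 0, 1, 6, 3)
step 3: normalize row 2 (÷4) = (0, 0, 1, 3, 5)
  row 0: subtract 1×row2 = (1, 0, 0, 3, 5)
  row 3: subtract 6×row2 = (0, 0, 0, 6, 4)
step 4: normalize row 3 (÷6) = (0, 0, 0, 1, 3)
  row 0: subtract 3×row3 = (1, 0, 0, 0, 3)
  row 1: subtract 2×row3 = (0, 1, 0, 0, 4)
  row 2: subtract 3×row3 = (0, 0, 1, 0, 3)

rank = 4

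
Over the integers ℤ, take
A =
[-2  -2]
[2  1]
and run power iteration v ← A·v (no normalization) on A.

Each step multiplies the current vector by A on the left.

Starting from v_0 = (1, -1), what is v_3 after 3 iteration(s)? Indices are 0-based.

v_0 = (1, -1).
v_1 = A·v_0 = (0, 1).
v_2 = A·v_1 = (-2, 1).
v_3 = A·v_2 = (2, -3).

v_3 = (2, -3)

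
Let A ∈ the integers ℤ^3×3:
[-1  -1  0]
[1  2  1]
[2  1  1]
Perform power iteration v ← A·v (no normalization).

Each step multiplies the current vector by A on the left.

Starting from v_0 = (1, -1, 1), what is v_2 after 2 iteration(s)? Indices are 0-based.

v_0 = (1, -1, 1).
v_1 = A·v_0 = (0, 0, 2).
v_2 = A·v_1 = (0, 2, 2).

v_2 = (0, 2, 2)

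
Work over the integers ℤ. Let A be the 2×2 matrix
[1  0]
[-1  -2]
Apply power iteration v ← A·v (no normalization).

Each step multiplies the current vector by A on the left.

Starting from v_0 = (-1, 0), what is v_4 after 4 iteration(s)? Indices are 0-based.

v_4 = (-1, -5)

v_0 = (-1, 0).
v_1 = A·v_0 = (-1, 1).
v_2 = A·v_1 = (-1, -1).
v_3 = A·v_2 = (-1, 3).
v_4 = A·v_3 = (-1, -5).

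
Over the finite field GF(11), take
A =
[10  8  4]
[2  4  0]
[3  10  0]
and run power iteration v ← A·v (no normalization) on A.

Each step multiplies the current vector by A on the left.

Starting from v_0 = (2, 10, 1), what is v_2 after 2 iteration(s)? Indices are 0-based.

v_2 = (1, 10, 4)

v_0 = (2, 10, 1).
v_1 = A·v_0 = (5, 0, 7).
v_2 = A·v_1 = (1, 10, 4).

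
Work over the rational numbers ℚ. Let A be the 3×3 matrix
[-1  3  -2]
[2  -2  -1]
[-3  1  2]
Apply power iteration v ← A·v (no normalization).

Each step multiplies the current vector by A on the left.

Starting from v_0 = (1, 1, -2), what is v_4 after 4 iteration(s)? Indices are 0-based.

v_4 = (142, 202, -390)

v_0 = (1, 1, -2).
v_1 = A·v_0 = (6, 2, -6).
v_2 = A·v_1 = (12, 14, -28).
v_3 = A·v_2 = (86, 24, -78).
v_4 = A·v_3 = (142, 202, -390).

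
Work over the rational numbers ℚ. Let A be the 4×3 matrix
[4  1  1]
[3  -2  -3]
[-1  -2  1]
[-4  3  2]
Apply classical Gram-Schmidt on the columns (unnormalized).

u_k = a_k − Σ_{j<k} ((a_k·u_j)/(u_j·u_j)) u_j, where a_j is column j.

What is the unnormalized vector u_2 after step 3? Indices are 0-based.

u_2 = (133/102, -74/51, 30/17, -23/102)

Step 1: u_0 = a_0 = (4, 3, -1, -4).
Step 2: u_1 = a_1 − (-2/7)·u_0 = (15/7, -8/7, -16/7, 13/7).
Step 3: u_2 = a_2 − (-1/3)·u_0 − (49/102)·u_1 = (133/102, -74/51, 30/17, -23/102).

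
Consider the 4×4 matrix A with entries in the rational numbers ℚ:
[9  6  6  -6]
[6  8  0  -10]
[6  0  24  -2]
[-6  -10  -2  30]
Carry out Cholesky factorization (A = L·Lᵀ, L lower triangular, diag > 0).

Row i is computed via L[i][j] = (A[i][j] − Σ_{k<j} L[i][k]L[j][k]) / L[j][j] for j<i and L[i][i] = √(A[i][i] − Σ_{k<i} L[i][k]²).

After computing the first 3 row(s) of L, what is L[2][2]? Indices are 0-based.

Step 1: L[0][0] = √(9) = 3.
  L[1][0] = (6) / L[0][0] = 2.
Step 2: L[1][1] = √(4) = 2.
  L[2][0] = (6) / L[0][0] = 2.
  L[2][1] = (-4) / L[1][1] = -2.
Step 3: L[2][2] = √(16) = 4.

L[2][2] = 4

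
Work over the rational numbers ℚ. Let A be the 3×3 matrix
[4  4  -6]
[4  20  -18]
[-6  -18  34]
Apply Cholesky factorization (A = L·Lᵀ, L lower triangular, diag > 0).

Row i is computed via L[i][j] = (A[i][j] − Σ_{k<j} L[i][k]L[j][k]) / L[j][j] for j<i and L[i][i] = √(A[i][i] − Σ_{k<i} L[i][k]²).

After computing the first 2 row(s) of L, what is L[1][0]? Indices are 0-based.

Step 1: L[0][0] = √(4) = 2.
  L[1][0] = (4) / L[0][0] = 2.
Step 2: L[1][1] = √(16) = 4.

L[1][0] = 2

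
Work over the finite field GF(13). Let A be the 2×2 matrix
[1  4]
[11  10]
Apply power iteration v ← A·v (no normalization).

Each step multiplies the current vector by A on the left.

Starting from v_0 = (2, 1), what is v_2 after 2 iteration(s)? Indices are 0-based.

v_2 = (4, 9)

v_0 = (2, 1).
v_1 = A·v_0 = (6, 6).
v_2 = A·v_1 = (4, 9).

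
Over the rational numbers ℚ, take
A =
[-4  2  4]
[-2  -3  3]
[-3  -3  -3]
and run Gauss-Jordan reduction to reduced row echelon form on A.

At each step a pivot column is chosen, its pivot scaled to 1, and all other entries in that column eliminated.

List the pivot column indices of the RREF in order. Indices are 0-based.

pivot columns: 0, 1, 2

step 1: normalize row 0 (÷-4) = (1, -1/2, -1)
  row 1: subtract -2×row0 = (0, -4, 1)
  row 2: subtract -3×row0 = (0, -9/2, -6)
step 2: normalize row 1 (÷-4) = (0, 1, -1/4)
  row 0: subtract -1/2×row1 = (1, 0, -9/8)
  row 2: subtract -9/2×row1 = (0, 0, -57/8)
step 3: normalize row 2 (÷-57/8) = (0, 0, 1)
  row 0: subtract -9/8×row2 = (1, 0, 0)
  row 1: subtract -1/4×row2 = (0, 1, 0)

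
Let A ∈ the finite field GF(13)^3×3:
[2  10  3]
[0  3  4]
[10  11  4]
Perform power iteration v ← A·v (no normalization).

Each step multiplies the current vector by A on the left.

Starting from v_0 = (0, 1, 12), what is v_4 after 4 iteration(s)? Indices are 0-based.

v_0 = (0, 1, 12).
v_1 = A·v_0 = (7, 12, 7).
v_2 = A·v_1 = (12, 12, 9).
v_3 = A·v_2 = (2, 7, 2).
v_4 = A·v_3 = (2, 3, 1).

v_4 = (2, 3, 1)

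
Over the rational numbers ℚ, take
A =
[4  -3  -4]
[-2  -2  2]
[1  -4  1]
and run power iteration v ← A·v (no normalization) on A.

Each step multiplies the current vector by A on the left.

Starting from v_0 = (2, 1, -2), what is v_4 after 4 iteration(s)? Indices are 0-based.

v_0 = (2, 1, -2).
v_1 = A·v_0 = (13, -10, -4).
v_2 = A·v_1 = (98, -14, 49).
v_3 = A·v_2 = (238, -70, 203).
v_4 = A·v_3 = (350, 70, 721).

v_4 = (350, 70, 721)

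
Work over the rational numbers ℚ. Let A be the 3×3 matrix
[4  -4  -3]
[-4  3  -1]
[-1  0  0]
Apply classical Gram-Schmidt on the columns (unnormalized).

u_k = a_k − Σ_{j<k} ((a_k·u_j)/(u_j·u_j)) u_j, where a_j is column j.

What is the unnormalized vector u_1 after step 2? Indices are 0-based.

Step 1: u_0 = a_0 = (4, -4, -1).
Step 2: u_1 = a_1 − (-28/33)·u_0 = (-20/33, -13/33, -28/33).

u_1 = (-20/33, -13/33, -28/33)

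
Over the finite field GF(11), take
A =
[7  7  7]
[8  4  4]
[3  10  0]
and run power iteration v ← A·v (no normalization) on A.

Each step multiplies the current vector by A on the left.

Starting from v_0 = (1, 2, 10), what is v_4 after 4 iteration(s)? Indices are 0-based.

v_0 = (1, 2, 10).
v_1 = A·v_0 = (3, 1, 1).
v_2 = A·v_1 = (2, 10, 8).
v_3 = A·v_2 = (8, 0, 7).
v_4 = A·v_3 = (6, 4, 2).

v_4 = (6, 4, 2)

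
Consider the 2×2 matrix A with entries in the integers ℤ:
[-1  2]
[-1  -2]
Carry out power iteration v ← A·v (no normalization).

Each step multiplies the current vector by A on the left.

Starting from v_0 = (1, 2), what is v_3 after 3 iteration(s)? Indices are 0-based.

v_0 = (1, 2).
v_1 = A·v_0 = (3, -5).
v_2 = A·v_1 = (-13, 7).
v_3 = A·v_2 = (27, -1).

v_3 = (27, -1)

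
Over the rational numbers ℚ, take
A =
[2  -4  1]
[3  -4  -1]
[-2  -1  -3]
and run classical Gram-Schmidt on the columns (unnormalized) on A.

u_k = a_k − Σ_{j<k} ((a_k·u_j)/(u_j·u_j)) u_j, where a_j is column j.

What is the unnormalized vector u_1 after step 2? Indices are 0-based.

Step 1: u_0 = a_0 = (2, 3, -2).
Step 2: u_1 = a_1 − (-18/17)·u_0 = (-32/17, -14/17, -53/17).

u_1 = (-32/17, -14/17, -53/17)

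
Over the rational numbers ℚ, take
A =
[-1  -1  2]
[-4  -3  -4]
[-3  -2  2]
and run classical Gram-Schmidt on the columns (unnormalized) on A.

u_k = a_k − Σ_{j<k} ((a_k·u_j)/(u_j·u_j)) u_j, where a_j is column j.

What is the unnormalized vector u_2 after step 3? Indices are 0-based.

Step 1: u_0 = a_0 = (-1, -4, -3).
Step 2: u_1 = a_1 − (19/26)·u_0 = (-7/26, -1/13, 5/26).
Step 3: u_2 = a_2 − (4/13)·u_0 − (4/3)·u_1 = (8/3, -8/3, 8/3).

u_2 = (8/3, -8/3, 8/3)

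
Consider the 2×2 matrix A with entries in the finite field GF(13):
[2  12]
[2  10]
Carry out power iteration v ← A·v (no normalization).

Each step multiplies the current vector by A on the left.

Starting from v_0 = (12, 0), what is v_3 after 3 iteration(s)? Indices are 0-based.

v_0 = (12, 0).
v_1 = A·v_0 = (11, 11).
v_2 = A·v_1 = (11, 2).
v_3 = A·v_2 = (7, 3).

v_3 = (7, 3)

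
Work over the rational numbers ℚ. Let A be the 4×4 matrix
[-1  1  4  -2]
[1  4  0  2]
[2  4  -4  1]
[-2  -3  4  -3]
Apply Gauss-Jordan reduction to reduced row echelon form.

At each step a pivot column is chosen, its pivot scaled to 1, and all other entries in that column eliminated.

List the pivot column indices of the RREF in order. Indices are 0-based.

pivot columns: 0, 1, 2, 3

step 1: normalize row 0 (÷-1) = (1, -1, -4, 2)
  row 1: subtract 1×row0 = (0, 5, 4, 0)
  row 2: subtract 2×row0 = (0, 6, 4, -3)
  row 3: subtract -2×row0 = (0, -5, -4, 1)
step 2: normalize row 1 (÷5) = (0, 1, 4/5, 0)
  row 0: subtract -1×row1 = (1, 0, -16/5, 2)
  row 2: subtract 6×row1 = (0, 0, -4/5, -3)
  row 3: subtract -5×row1 = (0, 0, 0, 1)
step 3: normalize row 2 (÷-4/5) = (0, 0, 1, 15/4)
  row 0: subtract -16/5×row2 = (1, 0, 0, 14)
  row 1: subtract 4/5×row2 = (0, 1, 0, -3)
step 4: normalize row 3 (÷1) = (0, 0, 0, 1)
  row 0: subtract 14×row3 = (1, 0, 0, 0)
  row 1: subtract -3×row3 = (0, 1, 0, 0)
  row 2: subtract 15/4×row3 = (0, 0, 1, 0)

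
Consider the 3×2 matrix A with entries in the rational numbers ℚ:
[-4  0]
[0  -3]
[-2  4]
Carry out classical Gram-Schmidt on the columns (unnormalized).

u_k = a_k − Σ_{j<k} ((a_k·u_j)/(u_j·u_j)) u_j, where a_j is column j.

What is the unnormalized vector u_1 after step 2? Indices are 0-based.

u_1 = (-8/5, -3, 16/5)

Step 1: u_0 = a_0 = (-4, 0, -2).
Step 2: u_1 = a_1 − (-2/5)·u_0 = (-8/5, -3, 16/5).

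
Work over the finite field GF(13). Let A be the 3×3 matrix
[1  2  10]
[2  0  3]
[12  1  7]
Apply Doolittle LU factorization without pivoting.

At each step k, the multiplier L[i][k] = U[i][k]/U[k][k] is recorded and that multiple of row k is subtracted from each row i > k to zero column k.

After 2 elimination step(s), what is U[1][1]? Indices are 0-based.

[col 0] pivot 1
  R1 -= 2*R0 → (0, 9, 9)  (L[1][0] := 2)
  R2 -= 12*R0 → (0, 3, 4)  (L[2][0] := 12)
[col 1] pivot 9
  R2 -= 9*R1 → (0, 0, 1)  (L[2][1] := 9)

U[1][1] = 9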